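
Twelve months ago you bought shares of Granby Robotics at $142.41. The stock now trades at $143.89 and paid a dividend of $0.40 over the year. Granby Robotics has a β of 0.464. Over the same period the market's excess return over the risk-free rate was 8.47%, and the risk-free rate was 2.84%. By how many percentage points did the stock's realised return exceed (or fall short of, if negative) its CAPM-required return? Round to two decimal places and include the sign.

Realised HPR = (P1 + D1 − P0) / P0 = (143.89 + 0.40 − 142.41) / 142.41 = 1.88 / 142.41 = 1.3201%
CAPM required = R_f + β·MRP = 2.84% + 0.464 × 8.47% = 6.77008%
α = realised − required = 1.3201% − 6.77008% = -5.45%

-5.45%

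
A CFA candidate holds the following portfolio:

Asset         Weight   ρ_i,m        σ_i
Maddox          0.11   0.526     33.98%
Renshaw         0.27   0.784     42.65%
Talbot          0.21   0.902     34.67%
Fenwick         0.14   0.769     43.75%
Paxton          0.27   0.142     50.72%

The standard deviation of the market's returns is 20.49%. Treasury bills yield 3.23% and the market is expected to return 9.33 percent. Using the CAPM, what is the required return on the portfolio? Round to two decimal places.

β_Maddox = 0.526 × 33.98% / 20.49% = 0.8723
β_Renshaw = 0.784 × 42.65% / 20.49% = 1.6319
β_Talbot = 0.902 × 34.67% / 20.49% = 1.5262
β_Fenwick = 0.769 × 43.75% / 20.49% = 1.6420
β_Paxton = 0.142 × 50.72% / 20.49% = 0.3515
β_P = Σ w_i β_i = 0.11×0.8723 + 0.27×1.6319 + 0.21×1.5262 + 0.14×1.6420 + 0.27×0.3515 = 1.1819
MRP = 9.33% − 3.23% = 6.10%
E(R_P) = R_f + β_P × MRP = 3.23% + 1.1819 × 6.10% = 10.44%

10.44%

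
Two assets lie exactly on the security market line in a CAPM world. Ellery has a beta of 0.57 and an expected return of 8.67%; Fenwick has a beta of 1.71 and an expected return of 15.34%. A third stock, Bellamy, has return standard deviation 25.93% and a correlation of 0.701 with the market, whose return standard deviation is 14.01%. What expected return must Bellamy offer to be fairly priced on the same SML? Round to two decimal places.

MRP = (15.34% − 8.67%) / (1.71 − 0.57) = 5.8509%
R_f = 8.67% − 0.57 × 5.8509% = 5.3350%
β_Bellamy = ρ·σ_i/σ_m = 0.701 × 25.93 / 14.01 = 1.2974
E(R_Bellamy) = R_f + β × MRP = 5.3350% + 1.2974 × 5.8509% = 12.93%

12.93%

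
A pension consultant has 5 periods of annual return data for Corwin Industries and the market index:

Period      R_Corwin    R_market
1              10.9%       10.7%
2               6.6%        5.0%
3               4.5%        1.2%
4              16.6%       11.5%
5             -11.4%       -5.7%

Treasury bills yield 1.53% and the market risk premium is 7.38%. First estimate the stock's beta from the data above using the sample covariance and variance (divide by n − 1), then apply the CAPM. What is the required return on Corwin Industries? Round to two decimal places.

12.00%

Mean R_i = (10.9 + 6.6 + 4.5 + 16.6 − 11.4) / 5 = 5.4400%
Mean R_m = (10.7 + 5.0 + 1.2 + 11.5 − 5.7) / 5 = 4.5400%
Σ(R_i − R̄_i)(R_m − R̄_m) = 287.4220  ⇒  Cov = 287.4220 / 4 = 71.8555
Σ(R_m − R̄_m)² = 202.6120  ⇒  Var(R_m) = 202.6120 / 4 = 50.6530
β = Cov / Var(R_m) = 71.8555 / 50.6530 = 1.4186
E(R) = R_f + β × MRP = 1.53% + 1.4186 × 7.38% = 12.00%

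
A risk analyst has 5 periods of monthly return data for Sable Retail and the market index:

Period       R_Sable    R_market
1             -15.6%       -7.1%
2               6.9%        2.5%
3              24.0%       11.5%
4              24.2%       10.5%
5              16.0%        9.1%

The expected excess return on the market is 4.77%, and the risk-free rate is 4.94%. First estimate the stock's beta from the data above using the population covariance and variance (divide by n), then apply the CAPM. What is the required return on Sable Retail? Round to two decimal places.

Mean R_i = (-15.6 + 6.9 + 24.0 + 24.2 + 16.0) / 5 = 11.1000%
Mean R_m = (-7.1 + 2.5 + 11.5 + 10.5 + 9.1) / 5 = 5.3000%
Σ(R_i − R̄_i)(R_m − R̄_m) = 509.5600  ⇒  Cov = 509.5600 / 5 = 101.9120
Σ(R_m − R̄_m)² = 241.5200  ⇒  Var(R_m) = 241.5200 / 5 = 48.3040
β = Cov / Var(R_m) = 101.9120 / 48.3040 = 2.1098
E(R) = R_f + β × MRP = 4.94% + 2.1098 × 4.77% = 15.00%

15.00%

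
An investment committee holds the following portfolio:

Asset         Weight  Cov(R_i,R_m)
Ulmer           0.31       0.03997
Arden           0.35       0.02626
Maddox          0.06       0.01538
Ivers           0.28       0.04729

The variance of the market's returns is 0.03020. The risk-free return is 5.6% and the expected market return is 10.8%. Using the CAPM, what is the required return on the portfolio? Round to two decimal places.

β_Ulmer = 0.03997 / 0.03020 = 1.3235
β_Arden = 0.02626 / 0.03020 = 0.8695
β_Maddox = 0.01538 / 0.03020 = 0.5093
β_Ivers = 0.04729 / 0.03020 = 1.5659
β_P = Σ w_i β_i = 0.31×1.3235 + 0.35×0.8695 + 0.06×0.5093 + 0.28×1.5659 = 1.1836
MRP = 10.8% − 5.6% = 5.20%
E(R_P) = R_f + β_P × MRP = 5.6% + 1.1836 × 5.2% = 11.75%

11.75%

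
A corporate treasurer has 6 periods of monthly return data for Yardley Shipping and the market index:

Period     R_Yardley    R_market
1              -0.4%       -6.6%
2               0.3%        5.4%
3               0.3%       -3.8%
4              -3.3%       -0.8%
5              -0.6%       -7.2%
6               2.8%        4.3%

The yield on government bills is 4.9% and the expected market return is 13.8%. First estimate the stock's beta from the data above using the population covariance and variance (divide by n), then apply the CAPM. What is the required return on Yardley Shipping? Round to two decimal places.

6.17%

Mean R_i = (-0.4 + 0.3 + 0.3 − 3.3 − 0.6 + 2.8) / 6 = -0.1500%
Mean R_m = (-6.6 + 5.4 − 3.8 − 0.8 − 7.2 + 4.3) / 6 = -1.4500%
Σ(R_i − R̄_i)(R_m − R̄_m) = 20.8150  ⇒  Cov = 20.8150 / 6 = 3.4692
Σ(R_m − R̄_m)² = 145.5150  ⇒  Var(R_m) = 145.5150 / 6 = 24.2525
β = Cov / Var(R_m) = 3.4692 / 24.2525 = 0.1430
MRP = 13.8% − 4.9% = 8.90%
E(R) = R_f + β × MRP = 4.9% + 0.1430 × 8.9% = 6.17%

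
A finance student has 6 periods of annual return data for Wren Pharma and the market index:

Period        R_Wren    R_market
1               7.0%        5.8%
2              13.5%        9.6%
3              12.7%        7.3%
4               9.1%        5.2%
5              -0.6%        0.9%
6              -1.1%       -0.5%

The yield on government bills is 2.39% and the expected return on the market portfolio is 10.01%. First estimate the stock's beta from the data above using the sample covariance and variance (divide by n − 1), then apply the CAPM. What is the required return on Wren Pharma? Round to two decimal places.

Mean R_i = (7.0 + 13.5 + 12.7 + 9.1 − 0.6 − 1.1) / 6 = 6.7667%
Mean R_m = (5.8 + 9.6 + 7.3 + 5.2 + 0.9 − 0.5) / 6 = 4.7167%
Σ(R_i − R̄_i)(R_m − R̄_m) = 118.7433  ⇒  Cov = 118.7433 / 5 = 23.7487
Σ(R_m − R̄_m)² = 73.7083  ⇒  Var(R_m) = 73.7083 / 5 = 14.7417
β = Cov / Var(R_m) = 23.7487 / 14.7417 = 1.6110
MRP = 10.01% − 2.39% = 7.62%
E(R) = R_f + β × MRP = 2.39% + 1.6110 × 7.62% = 14.67%

14.67%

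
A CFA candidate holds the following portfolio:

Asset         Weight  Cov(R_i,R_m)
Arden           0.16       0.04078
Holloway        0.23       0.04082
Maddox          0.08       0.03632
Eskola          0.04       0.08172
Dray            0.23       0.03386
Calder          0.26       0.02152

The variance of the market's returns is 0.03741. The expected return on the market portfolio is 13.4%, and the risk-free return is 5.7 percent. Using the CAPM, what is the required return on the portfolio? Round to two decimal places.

13.00%

β_Arden = 0.04078 / 0.03741 = 1.0901
β_Holloway = 0.04082 / 0.03741 = 1.0912
β_Maddox = 0.03632 / 0.03741 = 0.9709
β_Eskola = 0.08172 / 0.03741 = 2.1844
β_Dray = 0.03386 / 0.03741 = 0.9051
β_Calder = 0.02152 / 0.03741 = 0.5752
β_P = Σ w_i β_i = 0.16×1.0901 + 0.23×1.0912 + 0.08×0.9709 + 0.04×2.1844 + 0.23×0.9051 + 0.26×0.5752 = 0.9482
MRP = 13.4% − 5.7% = 7.70%
E(R_P) = R_f + β_P × MRP = 5.7% + 0.9482 × 7.7% = 13.00%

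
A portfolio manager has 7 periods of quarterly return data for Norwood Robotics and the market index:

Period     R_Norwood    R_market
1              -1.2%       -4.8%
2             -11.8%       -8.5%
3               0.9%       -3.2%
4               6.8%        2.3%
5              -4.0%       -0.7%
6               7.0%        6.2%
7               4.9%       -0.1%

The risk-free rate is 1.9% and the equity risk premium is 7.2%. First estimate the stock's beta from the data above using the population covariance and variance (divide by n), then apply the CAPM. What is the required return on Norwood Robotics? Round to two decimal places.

Mean R_i = (-1.2 − 11.8 + 0.9 + 6.8 − 4.0 + 7.0 + 4.9) / 7 = 0.3714%
Mean R_m = (-4.8 − 8.5 − 3.2 + 2.3 − 0.7 + 6.2 − 0.1) / 7 = -1.2571%
Σ(R_i − R̄_i)(R_m − R̄_m) = 167.7986  ⇒  Cov = 167.7986 / 7 = 23.9712
Σ(R_m − R̄_m)² = 138.6971  ⇒  Var(R_m) = 138.6971 / 7 = 19.8139
β = Cov / Var(R_m) = 23.9712 / 19.8139 = 1.2098
E(R) = R_f + β × MRP = 1.9% + 1.2098 × 7.2% = 10.61%

10.61%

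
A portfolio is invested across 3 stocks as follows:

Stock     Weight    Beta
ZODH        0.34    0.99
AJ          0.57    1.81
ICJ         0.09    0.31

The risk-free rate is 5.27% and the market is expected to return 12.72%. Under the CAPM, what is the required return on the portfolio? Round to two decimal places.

β_P = Σ w_i β_i = 0.34×0.99 + 0.57×1.81 + 0.09×0.31 = 1.3962
MRP = 12.72% − 5.27% = 7.45%
E(R_P) = R_f + β_P × MRP = 5.27% + 1.3962 × 7.45% = 15.67%

15.67%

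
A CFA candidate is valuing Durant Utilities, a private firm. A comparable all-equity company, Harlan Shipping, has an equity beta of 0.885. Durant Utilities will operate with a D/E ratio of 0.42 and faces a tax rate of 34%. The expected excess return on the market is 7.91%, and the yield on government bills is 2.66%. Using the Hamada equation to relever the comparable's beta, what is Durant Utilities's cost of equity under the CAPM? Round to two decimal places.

11.60%

β_L = β_U × [1 + (1 − t)(D/E)] = 0.885 × [1 + (1 − 0.34) × 0.42]
    = 0.885 × [1 + 0.66 × 0.42] = 0.885 × 1.2772 = 1.1303
E(R) = R_f + β_L × MRP = 2.66% + 1.1303 × 7.91% = 11.60%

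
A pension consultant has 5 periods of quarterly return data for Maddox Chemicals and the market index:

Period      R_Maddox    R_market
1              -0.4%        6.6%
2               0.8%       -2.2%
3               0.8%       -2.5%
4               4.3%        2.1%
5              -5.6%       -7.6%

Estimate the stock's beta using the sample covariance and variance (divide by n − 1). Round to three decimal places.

0.395

Mean R_i = (-0.4 + 0.8 + 0.8 + 4.3 − 5.6) / 5 = -0.0200%
Mean R_m = (6.6 − 2.2 − 2.5 + 2.1 − 7.6) / 5 = -0.7200%
Σ(R_i − R̄_i)(R_m − R̄_m) = 45.1180  ⇒  Cov = 45.1180 / 4 = 11.2795
Σ(R_m − R̄_m)² = 114.2280  ⇒  Var(R_m) = 114.2280 / 4 = 28.5570
β = Cov / Var(R_m) = 11.2795 / 28.5570 = 0.3950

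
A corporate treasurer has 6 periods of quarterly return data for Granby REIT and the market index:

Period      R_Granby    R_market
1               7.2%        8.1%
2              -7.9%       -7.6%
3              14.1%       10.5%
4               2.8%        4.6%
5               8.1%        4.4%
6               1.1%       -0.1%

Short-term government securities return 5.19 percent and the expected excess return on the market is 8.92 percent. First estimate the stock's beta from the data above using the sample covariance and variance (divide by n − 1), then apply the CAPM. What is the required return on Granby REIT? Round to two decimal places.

15.07%

Mean R_i = (7.2 − 7.9 + 14.1 + 2.8 + 8.1 + 1.1) / 6 = 4.2333%
Mean R_m = (8.1 − 7.6 + 10.5 + 4.6 + 4.4 − 0.1) / 6 = 3.3167%
Σ(R_i − R̄_i)(R_m − R̄_m) = 230.5767  ⇒  Cov = 230.5767 / 5 = 46.1153
Σ(R_m − R̄_m)² = 208.1483  ⇒  Var(R_m) = 208.1483 / 5 = 41.6297
β = Cov / Var(R_m) = 46.1153 / 41.6297 = 1.1077
E(R) = R_f + β × MRP = 5.19% + 1.1077 × 8.92% = 15.07%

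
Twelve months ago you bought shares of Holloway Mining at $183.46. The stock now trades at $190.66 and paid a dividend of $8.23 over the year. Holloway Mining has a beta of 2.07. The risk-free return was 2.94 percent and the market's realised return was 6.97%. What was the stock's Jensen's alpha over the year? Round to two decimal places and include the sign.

Realised HPR = (P1 + D1 − P0) / P0 = (190.66 + 8.23 − 183.46) / 183.46 = 15.43 / 183.46 = 8.4106%
MRP = 6.97% − 2.94% = 4.03%
CAPM required = R_f + β·MRP = 2.94% + 2.07 × 4.03% = 11.2821%
α = realised − required = 8.4106% − 11.2821% = -2.87%

-2.87%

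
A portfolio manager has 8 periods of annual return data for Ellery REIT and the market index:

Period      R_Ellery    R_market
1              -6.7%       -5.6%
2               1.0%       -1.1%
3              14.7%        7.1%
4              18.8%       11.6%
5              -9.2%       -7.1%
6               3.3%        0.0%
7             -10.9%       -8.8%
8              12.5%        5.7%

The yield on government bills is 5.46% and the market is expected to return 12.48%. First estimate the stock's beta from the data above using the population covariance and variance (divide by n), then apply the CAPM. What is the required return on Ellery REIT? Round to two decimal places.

16.36%

Mean R_i = (-6.7 + 1.0 + 14.7 + 18.8 − 9.2 + 3.3 − 10.9 + 12.5) / 8 = 2.9375%
Mean R_m = (-5.6 − 1.1 + 7.1 + 11.6 − 7.1 + 0.0 − 8.8 + 5.7) / 8 = 0.2250%
Σ(R_i − R̄_i)(R_m − R̄_m) = 586.0725  ⇒  Cov = 586.0725 / 8 = 73.2591
Σ(R_m − R̄_m)² = 377.4750  ⇒  Var(R_m) = 377.4750 / 8 = 47.1844
β = Cov / Var(R_m) = 73.2591 / 47.1844 = 1.5526
MRP = 12.48% − 5.46% = 7.02%
E(R) = R_f + β × MRP = 5.46% + 1.5526 × 7.02% = 16.36%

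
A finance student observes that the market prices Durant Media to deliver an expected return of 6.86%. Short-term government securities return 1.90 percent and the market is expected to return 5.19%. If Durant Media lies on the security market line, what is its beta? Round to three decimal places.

1.508

MRP = 5.19% − 1.90% = 3.29%
β = (E(R) − R_f) / MRP = (6.86% − 1.90%) / 3.29% = 4.96% / 3.29% = 1.508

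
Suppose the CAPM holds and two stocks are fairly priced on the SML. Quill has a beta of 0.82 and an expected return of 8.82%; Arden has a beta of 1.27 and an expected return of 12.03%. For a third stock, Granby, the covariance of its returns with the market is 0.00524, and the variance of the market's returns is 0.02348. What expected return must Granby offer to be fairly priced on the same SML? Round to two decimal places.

4.56%

MRP = (12.03% − 8.82%) / (1.27 − 0.82) = 7.1333%
R_f = 8.82% − 0.82 × 7.1333% = 2.9707%
β_Granby = Cov / Var(R_m) = 0.00524 / 0.02348 = 0.2232
E(R_Granby) = R_f + β × MRP = 2.9707% + 0.2232 × 7.1333% = 4.56%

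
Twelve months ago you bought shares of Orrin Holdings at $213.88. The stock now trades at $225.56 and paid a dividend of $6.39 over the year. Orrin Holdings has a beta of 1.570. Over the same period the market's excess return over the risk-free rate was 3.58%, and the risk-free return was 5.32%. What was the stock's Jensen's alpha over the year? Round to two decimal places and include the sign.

Realised HPR = (P1 + D1 − P0) / P0 = (225.56 + 6.39 − 213.88) / 213.88 = 18.07 / 213.88 = 8.4487%
CAPM required = R_f + β·MRP = 5.32% + 1.570 × 3.58% = 10.94060%
α = realised − required = 8.4487% − 10.94060% = -2.49%

-2.49%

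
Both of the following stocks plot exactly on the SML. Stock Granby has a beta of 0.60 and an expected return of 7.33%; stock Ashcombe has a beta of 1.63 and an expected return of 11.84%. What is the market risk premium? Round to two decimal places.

Both satisfy E(R) = R_f + β·MRP, so the slope of the SML is
MRP = (11.84% − 7.33%) / (1.63 − 0.60) = 4.51% / 1.03 = 4.3786%

4.38%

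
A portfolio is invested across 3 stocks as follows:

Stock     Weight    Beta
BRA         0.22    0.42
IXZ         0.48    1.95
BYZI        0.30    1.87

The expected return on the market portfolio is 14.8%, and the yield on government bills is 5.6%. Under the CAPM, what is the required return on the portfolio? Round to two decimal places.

20.22%

β_P = Σ w_i β_i = 0.22×0.42 + 0.48×1.95 + 0.30×1.87 = 1.5894
MRP = 14.8% − 5.6% = 9.20%
E(R_P) = R_f + β_P × MRP = 5.6% + 1.5894 × 9.2% = 20.22%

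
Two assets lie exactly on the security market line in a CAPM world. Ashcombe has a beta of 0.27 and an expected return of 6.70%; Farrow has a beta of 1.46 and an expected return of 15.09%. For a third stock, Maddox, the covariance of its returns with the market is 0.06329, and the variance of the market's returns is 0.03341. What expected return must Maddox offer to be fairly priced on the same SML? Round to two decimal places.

MRP = (15.09% − 6.70%) / (1.46 − 0.27) = 7.0504%
R_f = 6.70% − 0.27 × 7.0504% = 4.7964%
β_Maddox = Cov / Var(R_m) = 0.06329 / 0.03341 = 1.8943
E(R_Maddox) = R_f + β × MRP = 4.7964% + 1.8943 × 7.0504% = 18.15%

18.15%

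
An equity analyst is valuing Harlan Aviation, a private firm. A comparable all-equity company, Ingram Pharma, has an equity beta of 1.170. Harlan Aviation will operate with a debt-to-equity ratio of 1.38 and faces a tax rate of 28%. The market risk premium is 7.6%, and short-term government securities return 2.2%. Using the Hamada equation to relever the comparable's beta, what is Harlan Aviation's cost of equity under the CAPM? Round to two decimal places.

19.93%

β_L = β_U × [1 + (1 − t)(D/E)] = 1.170 × [1 + (1 − 0.28) × 1.38]
    = 1.170 × [1 + 0.72 × 1.38] = 1.170 × 1.9936 = 2.3325
E(R) = R_f + β_L × MRP = 2.2% + 2.3325 × 7.6% = 19.93%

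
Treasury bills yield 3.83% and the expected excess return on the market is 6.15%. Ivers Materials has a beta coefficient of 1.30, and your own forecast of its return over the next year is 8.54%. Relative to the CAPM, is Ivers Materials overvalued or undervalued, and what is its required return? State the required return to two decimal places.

Overvalued; required return 11.83%

Required return = R_f + β·MRP = 3.83% + 1.30 × 6.15% = 11.83%
Forecast 8.54% < required 11.83% → the stock plots below the SML → overvalued.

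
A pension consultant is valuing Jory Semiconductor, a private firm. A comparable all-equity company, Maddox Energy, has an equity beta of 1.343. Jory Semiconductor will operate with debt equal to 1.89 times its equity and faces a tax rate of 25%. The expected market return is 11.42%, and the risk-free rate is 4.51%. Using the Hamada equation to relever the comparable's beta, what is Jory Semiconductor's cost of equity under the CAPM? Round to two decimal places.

26.94%

β_L = β_U × [1 + (1 − t)(D/E)] = 1.343 × [1 + (1 − 0.25) × 1.89]
    = 1.343 × [1 + 0.75 × 1.89] = 1.343 × 2.4175 = 3.2467
MRP = 11.42% − 4.51% = 6.91%
E(R) = R_f + β_L × MRP = 4.51% + 3.2467 × 6.91% = 26.94%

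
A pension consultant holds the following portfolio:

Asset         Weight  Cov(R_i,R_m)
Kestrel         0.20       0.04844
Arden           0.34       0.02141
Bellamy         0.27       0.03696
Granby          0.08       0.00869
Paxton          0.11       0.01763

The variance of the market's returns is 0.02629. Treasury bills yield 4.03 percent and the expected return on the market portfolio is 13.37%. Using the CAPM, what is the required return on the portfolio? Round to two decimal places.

β_Kestrel = 0.04844 / 0.02629 = 1.8425
β_Arden = 0.02141 / 0.02629 = 0.8144
β_Bellamy = 0.03696 / 0.02629 = 1.4059
β_Granby = 0.00869 / 0.02629 = 0.3305
β_Paxton = 0.01763 / 0.02629 = 0.6706
β_P = Σ w_i β_i = 0.20×1.8425 + 0.34×0.8144 + 0.27×1.4059 + 0.08×0.3305 + 0.11×0.6706 = 1.1252
MRP = 13.37% − 4.03% = 9.34%
E(R_P) = R_f + β_P × MRP = 4.03% + 1.1252 × 9.34% = 14.54%

14.54%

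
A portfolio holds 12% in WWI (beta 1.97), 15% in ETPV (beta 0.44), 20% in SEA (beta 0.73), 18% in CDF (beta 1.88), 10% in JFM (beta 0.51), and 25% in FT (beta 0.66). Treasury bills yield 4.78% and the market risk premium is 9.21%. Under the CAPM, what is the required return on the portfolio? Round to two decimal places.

β_P = Σ w_i β_i = 0.12×1.97 + 0.15×0.44 + 0.20×0.73 + 0.18×1.88 + 0.10×0.51 + 0.25×0.66 = 1.0028
E(R_P) = R_f + β_P × MRP = 4.78% + 1.0028 × 9.21% = 14.02%

14.02%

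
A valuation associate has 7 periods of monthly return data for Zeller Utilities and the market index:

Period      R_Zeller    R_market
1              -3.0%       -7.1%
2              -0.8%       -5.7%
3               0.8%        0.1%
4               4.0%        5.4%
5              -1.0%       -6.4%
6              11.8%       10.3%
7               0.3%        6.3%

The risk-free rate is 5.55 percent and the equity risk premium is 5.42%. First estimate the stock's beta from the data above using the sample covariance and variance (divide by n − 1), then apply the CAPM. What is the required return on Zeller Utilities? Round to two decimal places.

8.69%

Mean R_i = (-3.0 − 0.8 + 0.8 + 4.0 − 1.0 + 11.8 + 0.3) / 7 = 1.7286%
Mean R_m = (-7.1 − 5.7 + 0.1 + 5.4 − 6.4 + 10.3 + 6.3) / 7 = 0.4143%
Σ(R_i − R̄_i)(R_m − R̄_m) = 172.3571  ⇒  Cov = 172.3571 / 6 = 28.7262
Σ(R_m − R̄_m)² = 297.6086  ⇒  Var(R_m) = 297.6086 / 6 = 49.6014
β = Cov / Var(R_m) = 28.7262 / 49.6014 = 0.5791
E(R) = R_f + β × MRP = 5.55% + 0.5791 × 5.42% = 8.69%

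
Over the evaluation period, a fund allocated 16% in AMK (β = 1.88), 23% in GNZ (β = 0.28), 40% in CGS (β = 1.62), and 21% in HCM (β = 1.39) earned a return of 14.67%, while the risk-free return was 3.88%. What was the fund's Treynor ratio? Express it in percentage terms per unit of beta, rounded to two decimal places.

8.27%

β_P = 0.16×1.88 + 0.23×0.28 + 0.40×1.62 + 0.21×1.39 = 1.3051
Treynor = (R_P − R_f) / β_P = (14.67% − 3.88%) / 1.3051 = 10.79% / 1.3051 = 8.27%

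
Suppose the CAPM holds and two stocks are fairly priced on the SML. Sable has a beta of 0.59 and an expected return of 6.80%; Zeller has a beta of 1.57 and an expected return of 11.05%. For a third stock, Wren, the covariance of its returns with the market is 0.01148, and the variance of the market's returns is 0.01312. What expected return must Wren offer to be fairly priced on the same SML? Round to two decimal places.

MRP = (11.05% − 6.80%) / (1.57 − 0.59) = 4.3367%
R_f = 6.80% − 0.59 × 4.3367% = 4.2413%
β_Wren = Cov / Var(R_m) = 0.01148 / 0.01312 = 0.8750
E(R_Wren) = R_f + β × MRP = 4.2413% + 0.8750 × 4.3367% = 8.04%

8.04%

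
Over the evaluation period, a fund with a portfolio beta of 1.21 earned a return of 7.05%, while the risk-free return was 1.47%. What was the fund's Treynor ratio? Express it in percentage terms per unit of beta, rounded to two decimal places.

4.61%

Treynor = (R_P − R_f) / β_P = (7.05% − 1.47%) / 1.2100 = 5.58% / 1.2100 = 4.61%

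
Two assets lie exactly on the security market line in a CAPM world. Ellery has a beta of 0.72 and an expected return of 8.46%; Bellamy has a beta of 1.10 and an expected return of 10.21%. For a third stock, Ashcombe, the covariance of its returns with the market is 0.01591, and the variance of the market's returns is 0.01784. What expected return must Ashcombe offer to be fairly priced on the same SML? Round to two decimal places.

MRP = (10.21% − 8.46%) / (1.10 − 0.72) = 4.6053%
R_f = 8.46% − 0.72 × 4.6053% = 5.1442%
β_Ashcombe = Cov / Var(R_m) = 0.01591 / 0.01784 = 0.8918
E(R_Ashcombe) = R_f + β × MRP = 5.1442% + 0.8918 × 4.6053% = 9.25%

9.25%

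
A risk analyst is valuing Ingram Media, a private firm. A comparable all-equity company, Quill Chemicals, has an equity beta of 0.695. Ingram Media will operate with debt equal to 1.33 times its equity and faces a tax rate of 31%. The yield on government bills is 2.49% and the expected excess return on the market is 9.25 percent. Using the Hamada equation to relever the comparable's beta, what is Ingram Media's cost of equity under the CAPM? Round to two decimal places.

14.82%

β_L = β_U × [1 + (1 − t)(D/E)] = 0.695 × [1 + (1 − 0.31) × 1.33]
    = 0.695 × [1 + 0.69 × 1.33] = 0.695 × 1.9177 = 1.3328
E(R) = R_f + β_L × MRP = 2.49% + 1.3328 × 9.25% = 14.82%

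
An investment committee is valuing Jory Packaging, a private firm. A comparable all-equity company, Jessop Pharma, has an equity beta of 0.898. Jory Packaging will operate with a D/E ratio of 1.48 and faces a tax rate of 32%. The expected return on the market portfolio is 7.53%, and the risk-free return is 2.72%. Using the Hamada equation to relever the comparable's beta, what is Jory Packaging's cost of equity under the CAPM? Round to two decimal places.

11.39%

β_L = β_U × [1 + (1 − t)(D/E)] = 0.898 × [1 + (1 − 0.32) × 1.48]
    = 0.898 × [1 + 0.68 × 1.48] = 0.898 × 2.0064 = 1.8017
MRP = 7.53% − 2.72% = 4.81%
E(R) = R_f + β_L × MRP = 2.72% + 1.8017 × 4.81% = 11.39%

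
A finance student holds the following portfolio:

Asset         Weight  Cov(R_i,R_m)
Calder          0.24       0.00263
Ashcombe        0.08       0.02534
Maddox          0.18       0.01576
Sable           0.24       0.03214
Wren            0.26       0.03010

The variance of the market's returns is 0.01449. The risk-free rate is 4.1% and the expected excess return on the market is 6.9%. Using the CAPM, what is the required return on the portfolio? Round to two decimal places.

14.12%

β_Calder = 0.00263 / 0.01449 = 0.1815
β_Ashcombe = 0.02534 / 0.01449 = 1.7488
β_Maddox = 0.01576 / 0.01449 = 1.0876
β_Sable = 0.03214 / 0.01449 = 2.2181
β_Wren = 0.03010 / 0.01449 = 2.0773
β_P = Σ w_i β_i = 0.24×0.1815 + 0.08×1.7488 + 0.18×1.0876 + 0.24×2.2181 + 0.26×2.0773 = 1.4517
E(R_P) = R_f + β_P × MRP = 4.1% + 1.4517 × 6.9% = 14.12%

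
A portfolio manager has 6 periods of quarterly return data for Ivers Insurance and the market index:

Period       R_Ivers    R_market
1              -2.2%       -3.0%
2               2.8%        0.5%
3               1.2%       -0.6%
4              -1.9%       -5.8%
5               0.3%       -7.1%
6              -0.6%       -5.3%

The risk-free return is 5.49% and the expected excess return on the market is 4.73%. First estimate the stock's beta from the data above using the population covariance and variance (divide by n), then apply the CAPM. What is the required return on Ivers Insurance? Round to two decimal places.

7.33%

Mean R_i = (-2.2 + 2.8 + 1.2 − 1.9 + 0.3 − 0.6) / 6 = -0.0667%
Mean R_m = (-3.0 + 0.5 − 0.6 − 5.8 − 7.1 − 5.3) / 6 = -3.5500%
Σ(R_i − R̄_i)(R_m − R̄_m) = 17.9300  ⇒  Cov = 17.9300 / 6 = 2.9883
Σ(R_m − R̄_m)² = 46.1350  ⇒  Var(R_m) = 46.1350 / 6 = 7.6892
β = Cov / Var(R_m) = 2.9883 / 7.6892 = 0.3886
E(R) = R_f + β × MRP = 5.49% + 0.3886 × 4.73% = 7.33%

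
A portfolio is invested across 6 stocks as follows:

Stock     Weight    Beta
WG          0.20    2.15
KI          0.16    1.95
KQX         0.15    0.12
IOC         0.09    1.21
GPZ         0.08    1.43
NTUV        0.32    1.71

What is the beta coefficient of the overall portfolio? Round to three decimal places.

1.531

β_P = Σ w_i β_i = 0.20×2.15 + 0.16×1.95 + 0.15×0.12 + 0.09×1.21 + 0.08×1.43 + 0.32×1.71 = 1.5305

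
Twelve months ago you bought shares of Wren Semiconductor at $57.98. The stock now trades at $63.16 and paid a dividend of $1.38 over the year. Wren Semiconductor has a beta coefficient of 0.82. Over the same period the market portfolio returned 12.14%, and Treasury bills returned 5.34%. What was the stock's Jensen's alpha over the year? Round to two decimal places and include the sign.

Realised HPR = (P1 + D1 − P0) / P0 = (63.16 + 1.38 − 57.98) / 57.98 = 6.56 / 57.98 = 11.3142%
MRP = 12.14% − 5.34% = 6.80%
CAPM required = R_f + β·MRP = 5.34% + 0.82 × 6.80% = 10.9160%
α = realised − required = 11.3142% − 10.9160% = +0.40%

+0.40%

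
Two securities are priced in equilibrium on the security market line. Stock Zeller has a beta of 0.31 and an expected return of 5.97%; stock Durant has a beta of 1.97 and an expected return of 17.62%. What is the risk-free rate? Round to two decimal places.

3.79%

Both satisfy E(R) = R_f + β·MRP, so the slope of the SML is
MRP = (17.62% − 5.97%) / (1.97 − 0.31) = 11.65% / 1.66 = 7.0181%
R_f = E(R_Zeller) − β_Zeller·MRP = 5.97% − 0.31 × 7.0181% = 3.7944%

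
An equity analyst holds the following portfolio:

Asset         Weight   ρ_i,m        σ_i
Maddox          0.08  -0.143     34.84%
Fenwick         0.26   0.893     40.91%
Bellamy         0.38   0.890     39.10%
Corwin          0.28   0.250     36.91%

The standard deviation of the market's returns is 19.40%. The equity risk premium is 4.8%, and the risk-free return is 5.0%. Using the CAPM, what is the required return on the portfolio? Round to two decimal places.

β_Maddox = -0.143 × 34.84% / 19.40% = -0.2568
β_Fenwick = 0.893 × 40.91% / 19.40% = 1.8831
β_Bellamy = 0.890 × 39.10% / 19.40% = 1.7938
β_Corwin = 0.250 × 36.91% / 19.40% = 0.4756
β_P = Σ w_i β_i = 0.08×-0.2568 + 0.26×1.8831 + 0.38×1.7938 + 0.28×0.4756 = 1.2839
E(R_P) = R_f + β_P × MRP = 5.0% + 1.2839 × 4.8% = 11.16%

11.16%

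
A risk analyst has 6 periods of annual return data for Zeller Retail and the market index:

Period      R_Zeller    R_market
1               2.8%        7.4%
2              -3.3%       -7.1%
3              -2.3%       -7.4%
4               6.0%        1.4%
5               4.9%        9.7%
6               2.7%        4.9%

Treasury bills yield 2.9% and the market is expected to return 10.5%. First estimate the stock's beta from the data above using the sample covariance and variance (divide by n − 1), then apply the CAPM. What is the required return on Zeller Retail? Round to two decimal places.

6.16%

Mean R_i = (2.8 − 3.3 − 2.3 + 6.0 + 4.9 + 2.7) / 6 = 1.8000%
Mean R_m = (7.4 − 7.1 − 7.4 + 1.4 + 9.7 + 4.9) / 6 = 1.4833%
Σ(R_i − R̄_i)(R_m − R̄_m) = 114.3100  ⇒  Cov = 114.3100 / 5 = 22.8620
Σ(R_m − R̄_m)² = 266.7883  ⇒  Var(R_m) = 266.7883 / 5 = 53.3577
β = Cov / Var(R_m) = 22.8620 / 53.3577 = 0.4285
MRP = 10.5% − 2.9% = 7.60%
E(R) = R_f + β × MRP = 2.9% + 0.4285 × 7.6% = 6.16%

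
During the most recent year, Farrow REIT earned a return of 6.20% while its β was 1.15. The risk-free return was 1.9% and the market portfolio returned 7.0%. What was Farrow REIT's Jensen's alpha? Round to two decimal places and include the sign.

Market excess return = 7.0% − 1.9% = 5.10%
CAPM benchmark = R_f + β(R_m − R_f) = 1.9% + 1.15 × 5.1% = 7.7650%
α = actual − benchmark = 6.20% − 7.7650% = -1.57%

-1.57%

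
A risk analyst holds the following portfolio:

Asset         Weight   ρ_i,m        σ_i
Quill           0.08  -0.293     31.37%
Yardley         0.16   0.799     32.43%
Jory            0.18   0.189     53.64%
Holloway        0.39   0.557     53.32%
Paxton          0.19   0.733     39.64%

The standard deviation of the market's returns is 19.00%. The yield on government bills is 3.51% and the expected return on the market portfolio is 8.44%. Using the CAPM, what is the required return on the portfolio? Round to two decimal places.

β_Quill = -0.293 × 31.37% / 19.00% = -0.4838
β_Yardley = 0.799 × 32.43% / 19.00% = 1.3638
β_Jory = 0.189 × 53.64% / 19.00% = 0.5336
β_Holloway = 0.557 × 53.32% / 19.00% = 1.5631
β_Paxton = 0.733 × 39.64% / 19.00% = 1.5293
β_P = Σ w_i β_i = 0.08×-0.4838 + 0.16×1.3638 + 0.18×0.5336 + 0.39×1.5631 + 0.19×1.5293 = 1.1757
MRP = 8.44% − 3.51% = 4.93%
E(R_P) = R_f + β_P × MRP = 3.51% + 1.1757 × 4.93% = 9.31%

9.31%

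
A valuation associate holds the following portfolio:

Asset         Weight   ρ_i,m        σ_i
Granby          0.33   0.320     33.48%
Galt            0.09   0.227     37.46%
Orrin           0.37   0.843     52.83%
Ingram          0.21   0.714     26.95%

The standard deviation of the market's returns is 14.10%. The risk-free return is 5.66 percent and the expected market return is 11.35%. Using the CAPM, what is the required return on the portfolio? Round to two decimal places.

15.68%

β_Granby = 0.320 × 33.48% / 14.10% = 0.7598
β_Galt = 0.227 × 37.46% / 14.10% = 0.6031
β_Orrin = 0.843 × 52.83% / 14.10% = 3.1586
β_Ingram = 0.714 × 26.95% / 14.10% = 1.3647
β_P = Σ w_i β_i = 0.33×0.7598 + 0.09×0.6031 + 0.37×3.1586 + 0.21×1.3647 = 1.7603
MRP = 11.35% − 5.66% = 5.69%
E(R_P) = R_f + β_P × MRP = 5.66% + 1.7603 × 5.69% = 15.68%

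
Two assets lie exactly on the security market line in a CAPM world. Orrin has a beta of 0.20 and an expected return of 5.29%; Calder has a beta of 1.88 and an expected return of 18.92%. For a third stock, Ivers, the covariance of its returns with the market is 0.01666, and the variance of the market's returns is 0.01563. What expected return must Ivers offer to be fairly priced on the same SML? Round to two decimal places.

12.32%

MRP = (18.92% − 5.29%) / (1.88 − 0.20) = 8.1131%
R_f = 5.29% − 0.20 × 8.1131% = 3.6674%
β_Ivers = Cov / Var(R_m) = 0.01666 / 0.01563 = 1.0659
E(R_Ivers) = R_f + β × MRP = 3.6674% + 1.0659 × 8.1131% = 12.32%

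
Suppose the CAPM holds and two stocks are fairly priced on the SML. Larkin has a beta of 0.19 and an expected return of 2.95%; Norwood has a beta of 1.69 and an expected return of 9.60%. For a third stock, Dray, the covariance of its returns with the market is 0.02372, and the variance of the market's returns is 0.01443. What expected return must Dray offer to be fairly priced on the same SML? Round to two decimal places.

MRP = (9.60% − 2.95%) / (1.69 − 0.19) = 4.4333%
R_f = 2.95% − 0.19 × 4.4333% = 2.1077%
β_Dray = Cov / Var(R_m) = 0.02372 / 0.01443 = 1.6438
E(R_Dray) = R_f + β × MRP = 2.1077% + 1.6438 × 4.4333% = 9.40%

9.40%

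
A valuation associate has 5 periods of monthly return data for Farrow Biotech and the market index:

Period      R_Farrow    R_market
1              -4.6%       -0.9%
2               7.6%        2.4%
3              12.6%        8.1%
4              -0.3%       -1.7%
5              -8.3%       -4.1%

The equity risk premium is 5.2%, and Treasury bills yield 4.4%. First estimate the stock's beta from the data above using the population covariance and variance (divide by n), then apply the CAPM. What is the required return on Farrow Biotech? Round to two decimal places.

Mean R_i = (-4.6 + 7.6 + 12.6 − 0.3 − 8.3) / 5 = 1.4000%
Mean R_m = (-0.9 + 2.4 + 8.1 − 1.7 − 4.1) / 5 = 0.7600%
Σ(R_i − R̄_i)(R_m − R̄_m) = 153.6600  ⇒  Cov = 153.6600 / 5 = 30.7320
Σ(R_m − R̄_m)² = 88.9920  ⇒  Var(R_m) = 88.9920 / 5 = 17.7984
β = Cov / Var(R_m) = 30.7320 / 17.7984 = 1.7267
E(R) = R_f + β × MRP = 4.4% + 1.7267 × 5.2% = 13.38%

13.38%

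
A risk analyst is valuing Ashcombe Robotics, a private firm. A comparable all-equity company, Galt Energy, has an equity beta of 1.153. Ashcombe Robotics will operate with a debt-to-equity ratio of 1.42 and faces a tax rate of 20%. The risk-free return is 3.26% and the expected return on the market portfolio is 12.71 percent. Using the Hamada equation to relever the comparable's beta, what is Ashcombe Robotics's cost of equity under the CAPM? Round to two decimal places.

26.53%

β_L = β_U × [1 + (1 − t)(D/E)] = 1.153 × [1 + (1 − 0.20) × 1.42]
    = 1.153 × [1 + 0.80 × 1.42] = 1.153 × 2.1360 = 2.4628
MRP = 12.71% − 3.26% = 9.45%
E(R) = R_f + β_L × MRP = 3.26% + 2.4628 × 9.45% = 26.53%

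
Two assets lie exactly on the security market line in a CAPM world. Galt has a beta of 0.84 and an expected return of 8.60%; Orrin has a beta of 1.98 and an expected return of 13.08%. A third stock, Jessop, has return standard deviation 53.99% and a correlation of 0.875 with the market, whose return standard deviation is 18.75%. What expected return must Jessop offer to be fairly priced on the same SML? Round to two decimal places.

MRP = (13.08% − 8.60%) / (1.98 − 0.84) = 3.9298%
R_f = 8.60% − 0.84 × 3.9298% = 5.2990%
β_Jessop = ρ·σ_i/σ_m = 0.875 × 53.99 / 18.75 = 2.5195
E(R_Jessop) = R_f + β × MRP = 5.2990% + 2.5195 × 3.9298% = 15.20%

15.20%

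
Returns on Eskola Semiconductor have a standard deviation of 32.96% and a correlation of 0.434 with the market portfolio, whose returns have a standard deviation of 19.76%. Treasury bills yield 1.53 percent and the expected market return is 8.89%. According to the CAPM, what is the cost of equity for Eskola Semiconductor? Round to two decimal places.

β = ρ × σ_i / σ_m = 0.434 × 32.96% / 19.76% = 0.7239
MRP = 8.89% − 1.53% = 7.36%
E(R) = 1.53% + 0.7239 × 7.36% = 6.86%

6.86%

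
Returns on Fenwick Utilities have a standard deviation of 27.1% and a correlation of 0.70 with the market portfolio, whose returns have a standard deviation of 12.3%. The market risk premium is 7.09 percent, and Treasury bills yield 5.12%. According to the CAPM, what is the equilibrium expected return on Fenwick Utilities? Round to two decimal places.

16.05%

β = ρ × σ_i / σ_m = 0.70 × 27.1% / 12.3% = 1.5423
E(R) = 5.12% + 1.5423 × 7.09% = 16.05%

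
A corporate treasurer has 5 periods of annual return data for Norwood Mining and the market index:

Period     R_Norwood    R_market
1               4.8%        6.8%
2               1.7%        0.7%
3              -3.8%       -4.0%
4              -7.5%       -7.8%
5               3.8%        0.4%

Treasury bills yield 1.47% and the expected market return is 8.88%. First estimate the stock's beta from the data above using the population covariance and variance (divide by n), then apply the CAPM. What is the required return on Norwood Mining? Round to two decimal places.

Mean R_i = (4.8 + 1.7 − 3.8 − 7.5 + 3.8) / 5 = -0.2000%
Mean R_m = (6.8 + 0.7 − 4.0 − 7.8 + 0.4) / 5 = -0.7800%
Σ(R_i − R̄_i)(R_m − R̄_m) = 108.2700  ⇒  Cov = 108.2700 / 5 = 21.6540
Σ(R_m − R̄_m)² = 120.6880  ⇒  Var(R_m) = 120.6880 / 5 = 24.1376
β = Cov / Var(R_m) = 21.6540 / 24.1376 = 0.8971
MRP = 8.88% − 1.47% = 7.41%
E(R) = R_f + β × MRP = 1.47% + 0.8971 × 7.41% = 8.12%

8.12%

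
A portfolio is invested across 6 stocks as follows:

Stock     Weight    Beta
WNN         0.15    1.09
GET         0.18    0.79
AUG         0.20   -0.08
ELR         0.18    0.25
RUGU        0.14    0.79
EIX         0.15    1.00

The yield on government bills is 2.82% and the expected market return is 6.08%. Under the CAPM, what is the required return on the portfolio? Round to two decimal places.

β_P = Σ w_i β_i = 0.15×1.09 + 0.18×0.79 + 0.20×-0.08 + 0.18×0.25 + 0.14×0.79 + 0.15×1.00 = 0.5953
MRP = 6.08% − 2.82% = 3.26%
E(R_P) = R_f + β_P × MRP = 2.82% + 0.5953 × 3.26% = 4.76%

4.76%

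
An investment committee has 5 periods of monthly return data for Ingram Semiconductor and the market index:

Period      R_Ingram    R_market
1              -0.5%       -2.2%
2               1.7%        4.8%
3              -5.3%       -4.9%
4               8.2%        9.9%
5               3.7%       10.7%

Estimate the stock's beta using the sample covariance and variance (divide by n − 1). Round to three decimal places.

Mean R_i = (-0.5 + 1.7 − 5.3 + 8.2 + 3.7) / 5 = 1.5600%
Mean R_m = (-2.2 + 4.8 − 4.9 + 9.9 + 10.7) / 5 = 3.6600%
Σ(R_i − R̄_i)(R_m − R̄_m) = 127.4520  ⇒  Cov = 127.4520 / 4 = 31.8630
Σ(R_m − R̄_m)² = 197.4120  ⇒  Var(R_m) = 197.4120 / 4 = 49.3530
β = Cov / Var(R_m) = 31.8630 / 49.3530 = 0.6456

0.646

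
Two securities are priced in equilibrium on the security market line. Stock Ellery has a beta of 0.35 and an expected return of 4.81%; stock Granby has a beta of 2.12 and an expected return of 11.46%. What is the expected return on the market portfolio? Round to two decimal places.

7.25%

Both satisfy E(R) = R_f + β·MRP, so the slope of the SML is
MRP = (11.46% − 4.81%) / (2.12 − 0.35) = 6.65% / 1.77 = 3.7571%
R_f = E(R_Ellery) − β_Ellery·MRP = 4.81% − 0.35 × 3.7571% = 3.4950%
E(R_m) = R_f + MRP = 3.4950% + 3.7571% = 7.25%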